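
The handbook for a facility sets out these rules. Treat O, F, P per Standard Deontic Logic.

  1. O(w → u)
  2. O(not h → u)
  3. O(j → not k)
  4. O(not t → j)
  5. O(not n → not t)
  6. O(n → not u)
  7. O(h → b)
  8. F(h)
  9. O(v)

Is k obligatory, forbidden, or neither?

Forbidden

Premise 8 is F(h), i.e. O(not h).
With premise 2, O(not h → u), the K-axiom yields O(u).
Premise 6 is O(n → not u); contrapositively O(u → not n). Since O(u) holds, K gives O(not n).
Applying K to premise 5 (O(not n → not t)) and O(not n) yields O(not t).
From O(not t) and premise 4, O(not t → j), we obtain O(j).
From O(j) and premise 3, O(j → not k), we obtain O(not k).
Premises 1, 7, 9 do not contribute to this derivation.
Thus O(not k), which is F(k): k is forbidden.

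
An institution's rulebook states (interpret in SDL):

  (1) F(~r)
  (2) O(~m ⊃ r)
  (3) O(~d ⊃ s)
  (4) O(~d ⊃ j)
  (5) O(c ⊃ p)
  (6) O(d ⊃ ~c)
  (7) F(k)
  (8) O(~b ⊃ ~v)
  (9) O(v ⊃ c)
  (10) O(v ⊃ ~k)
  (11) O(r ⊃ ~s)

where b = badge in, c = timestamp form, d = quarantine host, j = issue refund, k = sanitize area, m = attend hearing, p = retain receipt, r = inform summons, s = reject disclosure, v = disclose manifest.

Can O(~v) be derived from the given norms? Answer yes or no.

Yes

F(~r) at premise 1 means O(r).
Applying K to premise 11 (O(r ⊃ ~s)) and O(r) yields O(~s).
Premise 3, O(~d ⊃ s), contraposes to O(~s ⊃ d); with O(~s) we get O(d).
Applying K to premise 6 (O(d ⊃ ~c)) and O(d) yields O(~c).
Premise 9, O(v ⊃ c), contraposes to O(~c ⊃ ~v); with O(~c) we get O(~v).
Premises 2, 4, 5, 7, 8, 10 do not contribute to this derivation.
So O(~v) follows.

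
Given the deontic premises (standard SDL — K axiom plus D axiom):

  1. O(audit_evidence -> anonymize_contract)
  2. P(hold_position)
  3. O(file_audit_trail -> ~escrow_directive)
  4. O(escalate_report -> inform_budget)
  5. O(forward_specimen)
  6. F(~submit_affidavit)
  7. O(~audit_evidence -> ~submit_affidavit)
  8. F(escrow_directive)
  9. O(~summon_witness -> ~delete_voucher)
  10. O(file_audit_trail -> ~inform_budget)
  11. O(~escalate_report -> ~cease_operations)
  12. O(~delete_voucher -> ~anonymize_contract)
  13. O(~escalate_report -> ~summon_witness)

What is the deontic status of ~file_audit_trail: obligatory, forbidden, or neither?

Obligatory

Premise 6, F(~submit_affidavit), is equivalent to O(submit_affidavit).
The contrapositive of premise 7 (O(~audit_evidence -> ~submit_affidavit)) is O(submit_affidavit -> audit_evidence), and O(submit_affidavit) is already established, so O(audit_evidence).
From O(audit_evidence) and premise 1, O(audit_evidence -> anonymize_contract), we obtain O(anonymize_contract).
Premise 12, O(~delete_voucher -> ~anonymize_contract), contraposes to O(anonymize_contract -> delete_voucher); with O(anonymize_contract) we get O(delete_voucher).
Premise 9 is O(~summon_witness -> ~delete_voucher); contrapositively O(delete_voucher -> summon_witness). Since O(delete_voucher) holds, K gives O(summon_witness).
Premise 13, O(~escalate_report -> ~summon_witness), contraposes to O(summon_witness -> escalate_report); with O(summon_witness) we get O(escalate_report).
Premise 4 is O(escalate_report -> inform_budget); since O(escalate_report), deontic closure gives O(inform_budget).
Premise 10 is O(file_audit_trail -> ~inform_budget); contrapositively O(inform_budget -> ~file_audit_trail). Since O(inform_budget) holds, K gives O(~file_audit_trail).
Premises 2, 3, 5, 8, 11 do not contribute to this derivation.
Hence ~file_audit_trail is obligatory.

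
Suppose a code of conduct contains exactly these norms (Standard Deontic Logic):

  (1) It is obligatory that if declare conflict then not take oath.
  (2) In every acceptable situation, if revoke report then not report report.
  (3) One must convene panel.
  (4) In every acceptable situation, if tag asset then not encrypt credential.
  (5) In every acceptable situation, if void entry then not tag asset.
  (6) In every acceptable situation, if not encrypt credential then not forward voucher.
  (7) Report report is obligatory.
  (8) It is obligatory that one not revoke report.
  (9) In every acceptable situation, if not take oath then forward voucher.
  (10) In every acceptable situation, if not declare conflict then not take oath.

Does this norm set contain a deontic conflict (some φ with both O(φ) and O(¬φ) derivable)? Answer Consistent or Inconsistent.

Premise 2 is O(revoke_report → ¬report_report), but O(revoke_report) is not derivable from the premises, so it does not yield O(¬report_report).
So O(¬report_report) is not derivable, and the apparent clash with O(report_report) does not arise.
A world satisfying every obligation exists (e.g. convene_panel=true, declare_conflict=false, encrypt_credential=true, forward_voucher=true, report_report=true, revoke_report=false, tag_asset=false, take_oath=false, void_entry=false); no atom is both obligatory and forbidden, so the set is consistent.

Consistent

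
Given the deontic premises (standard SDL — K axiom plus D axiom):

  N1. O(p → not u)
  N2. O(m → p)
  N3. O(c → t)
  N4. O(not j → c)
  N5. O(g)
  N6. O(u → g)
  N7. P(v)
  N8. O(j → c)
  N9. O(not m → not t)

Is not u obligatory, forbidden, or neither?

Premises 8 and 4 cover both cases: O(j → c) and O(not j → c). Since j ∨ not j is a tautology, O(c) follows.
From O(c) and premise 3, O(c → t), we obtain O(t).
Premise 9, O(not m → not t), contraposes to O(t → m); with O(t) we get O(m).
Premise 2 is O(m → p); since O(m), deontic closure gives O(p).
From O(p) and premise 1, O(p → not u), we obtain O(not u).
Premises 5, 6, 7 do not contribute to this derivation.
Hence not u is obligatory.

Obligatory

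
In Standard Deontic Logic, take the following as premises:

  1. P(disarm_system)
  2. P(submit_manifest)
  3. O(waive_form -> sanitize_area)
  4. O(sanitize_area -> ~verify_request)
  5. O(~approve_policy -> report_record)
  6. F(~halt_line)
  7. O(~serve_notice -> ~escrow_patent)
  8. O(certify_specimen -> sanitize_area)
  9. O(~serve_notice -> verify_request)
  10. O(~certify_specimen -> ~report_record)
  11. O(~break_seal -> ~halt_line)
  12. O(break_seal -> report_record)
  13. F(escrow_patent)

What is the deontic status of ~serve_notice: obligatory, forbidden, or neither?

Forbidden

Premise 6 is F(~halt_line), i.e. O(halt_line).
The contrapositive of premise 11 (O(~break_seal -> ~halt_line)) is O(halt_line -> break_seal), and O(halt_line) is already established, so O(break_seal).
With premise 12, O(break_seal -> report_record), the K-axiom yields O(report_record).
Premise 10 is O(~certify_specimen -> ~report_record); contrapositively O(report_record -> certify_specimen). Since O(report_record) holds, K gives O(certify_specimen).
With premise 8, O(certify_specimen -> sanitize_area), the K-axiom yields O(sanitize_area).
From O(sanitize_area) and premise 4, O(sanitize_area -> ~verify_request), we obtain O(~verify_request).
The contrapositive of premise 9 (O(~serve_notice -> verify_request)) is O(~verify_request -> serve_notice), and O(~verify_request) is already established, so O(serve_notice).
Premises 1, 2, 3, 5, 7, 13 do not contribute to this derivation.
Thus O(serve_notice), which is F(~serve_notice): ~serve_notice is forbidden.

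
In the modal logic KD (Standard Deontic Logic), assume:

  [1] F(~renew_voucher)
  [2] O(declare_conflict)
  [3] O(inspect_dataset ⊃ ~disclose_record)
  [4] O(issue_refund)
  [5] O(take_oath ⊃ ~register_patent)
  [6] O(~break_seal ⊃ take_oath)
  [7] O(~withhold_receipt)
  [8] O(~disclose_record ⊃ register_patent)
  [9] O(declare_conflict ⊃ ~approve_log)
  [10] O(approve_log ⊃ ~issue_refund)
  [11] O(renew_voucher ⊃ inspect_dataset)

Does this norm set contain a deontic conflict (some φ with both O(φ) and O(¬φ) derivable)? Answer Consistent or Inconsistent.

Premise 10 is O(approve_log ⊃ ~issue_refund), but O(approve_log) is not derivable from the premises, so it does not yield O(~issue_refund).
So O(~issue_refund) is not derivable, and the apparent clash with O(issue_refund) does not arise.
A world satisfying every obligation exists (e.g. approve_log=false, break_seal=true, declare_conflict=true, disclose_record=false, inspect_dataset=true, issue_refund=true, register_patent=true, renew_voucher=true, take_oath=false, withhold_receipt=false); no atom is both obligatory and forbidden, so the set is consistent.

Consistent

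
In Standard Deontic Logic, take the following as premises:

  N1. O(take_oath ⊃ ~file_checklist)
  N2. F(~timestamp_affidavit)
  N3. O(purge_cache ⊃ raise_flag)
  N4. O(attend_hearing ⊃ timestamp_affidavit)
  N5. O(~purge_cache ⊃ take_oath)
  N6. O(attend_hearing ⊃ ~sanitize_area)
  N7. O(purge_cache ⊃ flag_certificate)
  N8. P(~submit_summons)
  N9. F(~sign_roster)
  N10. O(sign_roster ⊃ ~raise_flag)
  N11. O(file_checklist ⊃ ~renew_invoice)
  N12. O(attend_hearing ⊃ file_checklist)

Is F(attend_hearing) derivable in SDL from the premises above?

Premise 9, F(~sign_roster), is equivalent to O(sign_roster).
With premise 10, O(sign_roster ⊃ ~raise_flag), the K-axiom yields O(~raise_flag).
Premise 3, O(purge_cache ⊃ raise_flag), contraposes to O(~raise_flag ⊃ ~purge_cache); with O(~raise_flag) we get O(~purge_cache).
With premise 5, O(~purge_cache ⊃ take_oath), the K-axiom yields O(take_oath).
Applying K to premise 1 (O(take_oath ⊃ ~file_checklist)) and O(take_oath) yields O(~file_checklist).
Premise 12, O(attend_hearing ⊃ file_checklist), contraposes to O(~file_checklist ⊃ ~attend_hearing); with O(~file_checklist) we get O(~attend_hearing).
Premises 2, 4, 6, 7, 8, 11 do not contribute to this derivation.
So O(~attend_hearing) holds, i.e. F(attend_hearing). The claim follows.

Yes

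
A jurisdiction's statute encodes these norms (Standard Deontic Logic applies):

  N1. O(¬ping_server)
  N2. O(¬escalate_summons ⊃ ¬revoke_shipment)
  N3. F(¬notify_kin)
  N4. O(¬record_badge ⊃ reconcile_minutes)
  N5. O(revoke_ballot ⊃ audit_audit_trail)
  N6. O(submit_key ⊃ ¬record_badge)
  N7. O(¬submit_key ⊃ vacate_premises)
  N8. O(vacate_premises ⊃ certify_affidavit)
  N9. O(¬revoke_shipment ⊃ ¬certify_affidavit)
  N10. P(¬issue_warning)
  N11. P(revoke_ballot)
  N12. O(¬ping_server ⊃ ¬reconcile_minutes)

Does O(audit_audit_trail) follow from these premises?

No

Premise 5 is O(revoke_ballot ⊃ audit_audit_trail), but O(revoke_ballot) is not derivable from the premises (the permission P(revoke_ballot) asserts only ¬O(¬revoke_ballot), not O(revoke_ballot)), so it does not yield O(audit_audit_trail).
No other premise forces O(audit_audit_trail). An ideal world satisfying every premise can still have audit_audit_trail false, so O(audit_audit_trail) is not derivable.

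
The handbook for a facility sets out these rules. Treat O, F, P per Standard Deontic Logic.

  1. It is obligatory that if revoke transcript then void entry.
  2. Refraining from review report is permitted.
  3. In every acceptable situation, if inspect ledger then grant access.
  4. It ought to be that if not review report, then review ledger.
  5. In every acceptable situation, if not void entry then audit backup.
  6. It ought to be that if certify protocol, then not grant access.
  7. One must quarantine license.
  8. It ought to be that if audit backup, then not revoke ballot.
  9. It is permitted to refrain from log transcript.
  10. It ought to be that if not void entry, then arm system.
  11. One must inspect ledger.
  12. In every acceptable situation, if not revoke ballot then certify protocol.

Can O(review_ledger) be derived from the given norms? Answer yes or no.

Premise 4 is O(¬review_report → review_ledger), but O(¬review_report) is not derivable from the premises (the permission P(¬review_report) asserts only ¬O(review_report), not O(¬review_report)), so it does not yield O(review_ledger).
No other premise forces O(review_ledger). An ideal world satisfying every premise can still have review_ledger false, so O(review_ledger) is not derivable.

No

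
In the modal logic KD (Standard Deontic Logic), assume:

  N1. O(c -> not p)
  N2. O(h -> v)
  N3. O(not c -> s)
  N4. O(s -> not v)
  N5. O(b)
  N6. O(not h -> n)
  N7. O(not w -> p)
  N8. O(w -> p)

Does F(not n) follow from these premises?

Yes

By case analysis on w: premise 8 gives O(w -> p) and premise 7 gives O(not w -> p), so O(p) either way.
The contrapositive of premise 1 (O(c -> not p)) is O(p -> not c), and O(p) is already established, so O(not c).
Premise 3 is O(not c -> s); since O(not c), deontic closure gives O(s).
From O(s) and premise 4, O(s -> not v), we obtain O(not v).
The contrapositive of premise 2 (O(h -> v)) is O(not v -> not h), and O(not v) is already established, so O(not h).
Applying K to premise 6 (O(not h -> n)) and O(not h) yields O(n).
Premise 5 does not contribute to this derivation.
So O(n) holds, i.e. F(not n). The claim follows.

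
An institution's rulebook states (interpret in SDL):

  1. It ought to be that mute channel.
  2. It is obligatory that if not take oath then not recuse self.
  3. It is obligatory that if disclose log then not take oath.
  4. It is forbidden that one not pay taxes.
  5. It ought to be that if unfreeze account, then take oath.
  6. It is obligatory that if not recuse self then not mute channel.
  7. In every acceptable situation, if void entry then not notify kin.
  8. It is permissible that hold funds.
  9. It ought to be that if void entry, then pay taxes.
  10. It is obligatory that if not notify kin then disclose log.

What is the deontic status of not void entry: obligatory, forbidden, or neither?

Obligatory

Premise 1 gives O(mute_channel).
Premise 6, O(¬recuse_self → ¬mute_channel), contraposes to O(mute_channel → recuse_self); with O(mute_channel) we get O(recuse_self).
The contrapositive of premise 2 (O(¬take_oath → ¬recuse_self)) is O(recuse_self → take_oath), and O(recuse_self) is already established, so O(take_oath).
Premise 3, O(disclose_log → ¬take_oath), contraposes to O(take_oath → ¬disclose_log); with O(take_oath) we get O(¬disclose_log).
Premise 10, O(¬notify_kin → disclose_log), contraposes to O(¬disclose_log → notify_kin); with O(¬disclose_log) we get O(notify_kin).
Premise 7, O(void_entry → ¬notify_kin), contraposes to O(notify_kin → ¬void_entry); with O(notify_kin) we get O(¬void_entry).
Premises 4, 5, 8, 9 do not contribute to this derivation.
Hence ¬void_entry is obligatory.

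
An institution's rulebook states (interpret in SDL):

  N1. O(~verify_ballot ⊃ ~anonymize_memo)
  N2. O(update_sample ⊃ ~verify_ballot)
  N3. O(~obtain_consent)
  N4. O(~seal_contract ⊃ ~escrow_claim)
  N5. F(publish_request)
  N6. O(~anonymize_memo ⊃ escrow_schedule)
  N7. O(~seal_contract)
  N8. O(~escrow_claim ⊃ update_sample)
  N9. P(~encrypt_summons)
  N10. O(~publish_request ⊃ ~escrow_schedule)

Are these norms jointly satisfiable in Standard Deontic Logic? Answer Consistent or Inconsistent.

Inconsistent

Premise 5, F(publish_request), is equivalent to O(~publish_request).
With premise 10, O(~publish_request ⊃ ~escrow_schedule), the K-axiom yields O(~escrow_schedule).
Premise 6 is O(~anonymize_memo ⊃ escrow_schedule); contrapositively O(~escrow_schedule ⊃ anonymize_memo). Since O(~escrow_schedule) holds, K gives O(anonymize_memo).
Premise 1, O(~verify_ballot ⊃ ~anonymize_memo), contraposes to O(anonymize_memo ⊃ verify_ballot); with O(anonymize_memo) we get O(verify_ballot).
Premise 2, O(update_sample ⊃ ~verify_ballot), contraposes to O(verify_ballot ⊃ ~update_sample); with O(verify_ballot) we get O(~update_sample).
The contrapositive of premise 8 (O(~escrow_claim ⊃ update_sample)) is O(~update_sample ⊃ escrow_claim), and O(~update_sample) is already established, so O(escrow_claim).
The contrapositive of premise 4 (O(~seal_contract ⊃ ~escrow_claim)) is O(escrow_claim ⊃ seal_contract), and O(escrow_claim) is already established, so O(seal_contract).
However, premise 7 gives O(~seal_contract).
We now have both O(seal_contract) and O(~seal_contract) — seal_contract is simultaneously obligatory and forbidden, violating the D-axiom.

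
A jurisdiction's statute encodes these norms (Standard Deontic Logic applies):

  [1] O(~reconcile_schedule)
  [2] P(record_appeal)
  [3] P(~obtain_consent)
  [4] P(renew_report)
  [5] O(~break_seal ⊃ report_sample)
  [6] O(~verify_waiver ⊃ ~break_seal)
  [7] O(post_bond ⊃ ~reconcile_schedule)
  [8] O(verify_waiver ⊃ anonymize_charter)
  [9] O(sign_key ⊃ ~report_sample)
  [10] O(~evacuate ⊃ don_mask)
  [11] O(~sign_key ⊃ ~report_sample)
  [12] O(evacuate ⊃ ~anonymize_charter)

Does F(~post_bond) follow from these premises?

Premise 7 is O(post_bond ⊃ ~reconcile_schedule); even if O(~reconcile_schedule) held, inferring O(post_bond) would be affirming the consequent — invalid.
No other premise forces O(post_bond). An ideal world satisfying every premise can still have ~post_bond true, so F(~post_bond) is not derivable.

No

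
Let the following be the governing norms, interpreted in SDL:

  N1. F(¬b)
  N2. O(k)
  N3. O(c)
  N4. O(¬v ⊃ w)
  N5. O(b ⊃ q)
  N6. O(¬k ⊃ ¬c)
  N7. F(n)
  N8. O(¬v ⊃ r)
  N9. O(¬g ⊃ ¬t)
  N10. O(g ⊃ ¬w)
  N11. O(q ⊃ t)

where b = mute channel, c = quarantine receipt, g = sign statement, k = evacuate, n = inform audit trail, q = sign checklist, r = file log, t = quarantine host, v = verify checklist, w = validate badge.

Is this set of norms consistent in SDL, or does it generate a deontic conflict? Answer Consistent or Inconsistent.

Consistent

Premise 6 is O(¬k ⊃ ¬c), but O(¬k) is not derivable from the premises, so it does not yield O(¬c).
So O(¬c) is not derivable, and the apparent clash with O(c) does not arise.
A world satisfying every obligation exists (e.g. b=true, c=true, g=true, k=true, n=false, q=true, r=false, t=true, v=true, w=false); no atom is both obligatory and forbidden, so the set is consistent.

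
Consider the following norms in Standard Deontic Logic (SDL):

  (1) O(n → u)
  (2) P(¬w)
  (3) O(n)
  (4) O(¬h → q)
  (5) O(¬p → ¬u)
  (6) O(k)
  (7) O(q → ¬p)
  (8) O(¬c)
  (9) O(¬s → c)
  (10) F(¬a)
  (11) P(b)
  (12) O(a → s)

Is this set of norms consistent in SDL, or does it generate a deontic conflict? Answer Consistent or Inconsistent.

Premise 9 is O(¬s → c), but O(¬s) is not derivable from the premises, so it does not yield O(c).
So O(c) is not derivable, and the apparent clash with O(¬c) does not arise.
A world satisfying every obligation exists (e.g. a=true, b=false, c=false, h=true, k=true, n=true, p=true, q=false, s=true, u=true, w=false); no atom is both obligatory and forbidden, so the set is consistent.

Consistent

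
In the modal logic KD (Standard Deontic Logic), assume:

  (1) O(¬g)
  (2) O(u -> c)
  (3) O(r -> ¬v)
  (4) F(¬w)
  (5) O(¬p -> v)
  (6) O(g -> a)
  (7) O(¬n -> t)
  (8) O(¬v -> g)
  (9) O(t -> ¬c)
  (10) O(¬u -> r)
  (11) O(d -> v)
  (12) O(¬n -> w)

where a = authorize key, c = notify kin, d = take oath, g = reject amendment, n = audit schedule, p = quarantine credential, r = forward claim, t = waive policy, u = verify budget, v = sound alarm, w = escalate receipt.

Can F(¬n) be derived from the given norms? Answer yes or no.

Premise 1 gives O(¬g).
Premise 8 is O(¬v -> g); contrapositively O(¬g -> v). Since O(¬g) holds, K gives O(v).
Premise 3 is O(r -> ¬v); contrapositively O(v -> ¬r). Since O(v) holds, K gives O(¬r).
Premise 10 is O(¬u -> r); contrapositively O(¬r -> u). Since O(¬r) holds, K gives O(u).
From O(u) and premise 2, O(u -> c), we obtain O(c).
The contrapositive of premise 9 (O(t -> ¬c)) is O(c -> ¬t), and O(c) is already established, so O(¬t).
The contrapositive of premise 7 (O(¬n -> t)) is O(¬t -> n), and O(¬t) is already established, so O(n).
Premises 4, 5, 6, 11, 12 do not contribute to this derivation.
So O(n) holds, i.e. F(¬n). The claim follows.

Yes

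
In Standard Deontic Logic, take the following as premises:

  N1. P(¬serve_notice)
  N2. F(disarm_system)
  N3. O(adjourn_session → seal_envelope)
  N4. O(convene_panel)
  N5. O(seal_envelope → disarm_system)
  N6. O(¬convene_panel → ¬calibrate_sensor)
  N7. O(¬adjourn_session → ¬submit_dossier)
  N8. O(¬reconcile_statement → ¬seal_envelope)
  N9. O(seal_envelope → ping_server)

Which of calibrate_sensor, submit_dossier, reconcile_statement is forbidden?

Premise 2, F(disarm_system), is equivalent to O(¬disarm_system).
Premise 5 is O(seal_envelope → disarm_system); contrapositively O(¬disarm_system → ¬seal_envelope). Since O(¬disarm_system) holds, K gives O(¬seal_envelope).
The contrapositive of premise 3 (O(adjourn_session → seal_envelope)) is O(¬seal_envelope → ¬adjourn_session), and O(¬seal_envelope) is already established, so O(¬adjourn_session).
Premise 7 is O(¬adjourn_session → ¬submit_dossier); since O(¬adjourn_session), deontic closure gives O(¬submit_dossier).
So O(¬submit_dossier) holds, i.e. submit_dossier is forbidden. None of the other listed options is forbidden under the premises.

submit_dossier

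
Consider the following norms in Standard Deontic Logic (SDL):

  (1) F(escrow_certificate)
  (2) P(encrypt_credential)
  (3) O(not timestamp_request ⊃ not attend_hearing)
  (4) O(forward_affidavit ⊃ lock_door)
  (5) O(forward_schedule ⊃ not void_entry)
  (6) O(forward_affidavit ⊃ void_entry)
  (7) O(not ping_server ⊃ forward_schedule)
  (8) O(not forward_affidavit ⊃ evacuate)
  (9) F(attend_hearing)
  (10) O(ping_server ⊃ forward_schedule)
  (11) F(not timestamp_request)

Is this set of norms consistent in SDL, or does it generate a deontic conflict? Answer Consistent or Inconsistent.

Premise 3 is O(not timestamp_request ⊃ not attend_hearing); even if O(not attend_hearing) held, inferring O(not timestamp_request) would be affirming the consequent — invalid.
So O(not timestamp_request) is not derivable, and the apparent clash with O(timestamp_request) does not arise.
A world satisfying every obligation exists (e.g. attend_hearing=false, encrypt_credential=false, escrow_certificate=false, evacuate=true, forward_affidavit=false, forward_schedule=true, lock_door=false, ping_server=false, timestamp_request=true, void_entry=false); no atom is both obligatory and forbidden, so the set is consistent.

Consistent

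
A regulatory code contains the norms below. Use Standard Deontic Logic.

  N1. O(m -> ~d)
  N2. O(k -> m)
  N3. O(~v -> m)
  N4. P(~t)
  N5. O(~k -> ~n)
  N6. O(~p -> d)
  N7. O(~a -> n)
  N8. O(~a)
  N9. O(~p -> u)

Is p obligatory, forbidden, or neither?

Obligatory

From premise 8 we have O(~a).
Applying K to premise 7 (O(~a -> n)) and O(~a) yields O(n).
The contrapositive of premise 5 (O(~k -> ~n)) is O(n -> k), and O(n) is already established, so O(k).
From O(k) and premise 2, O(k -> m), we obtain O(m).
Applying K to premise 1 (O(m -> ~d)) and O(m) yields O(~d).
The contrapositive of premise 6 (O(~p -> d)) is O(~d -> p), and O(~d) is already established, so O(p).
Premises 3, 4, 9 do not contribute to this derivation.
Hence p is obligatory.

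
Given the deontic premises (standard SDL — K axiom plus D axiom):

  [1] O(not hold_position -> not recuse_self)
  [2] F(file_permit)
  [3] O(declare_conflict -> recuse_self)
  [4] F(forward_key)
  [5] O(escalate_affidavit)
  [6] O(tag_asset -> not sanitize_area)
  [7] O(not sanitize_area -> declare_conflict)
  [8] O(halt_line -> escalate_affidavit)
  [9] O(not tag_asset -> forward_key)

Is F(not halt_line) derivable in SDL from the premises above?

No

Premise 8 is O(halt_line -> escalate_affidavit); even if O(escalate_affidavit) held, inferring O(halt_line) would be affirming the consequent — invalid.
No other premise forces O(halt_line). An ideal world satisfying every premise can still have not halt_line true, so F(not halt_line) is not derivable.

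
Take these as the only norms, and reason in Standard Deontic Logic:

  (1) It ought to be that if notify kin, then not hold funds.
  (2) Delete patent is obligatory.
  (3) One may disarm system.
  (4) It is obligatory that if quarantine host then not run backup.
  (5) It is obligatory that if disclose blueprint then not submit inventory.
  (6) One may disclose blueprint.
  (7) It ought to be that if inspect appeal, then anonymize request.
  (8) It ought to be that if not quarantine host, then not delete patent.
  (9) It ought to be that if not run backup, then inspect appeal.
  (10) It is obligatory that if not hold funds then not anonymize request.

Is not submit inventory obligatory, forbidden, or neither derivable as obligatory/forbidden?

Premise 5 is O(disclose_blueprint → ¬submit_inventory), but O(disclose_blueprint) is not derivable from the premises (the permission P(disclose_blueprint) asserts only ¬O(¬disclose_blueprint), not O(disclose_blueprint)), so it does not yield O(¬submit_inventory).
No premise or chain of K-axiom applications forces O(¬submit_inventory), and none forces O(submit_inventory). So ¬submit_inventory is neither obligatory nor forbidden under these norms.

Neither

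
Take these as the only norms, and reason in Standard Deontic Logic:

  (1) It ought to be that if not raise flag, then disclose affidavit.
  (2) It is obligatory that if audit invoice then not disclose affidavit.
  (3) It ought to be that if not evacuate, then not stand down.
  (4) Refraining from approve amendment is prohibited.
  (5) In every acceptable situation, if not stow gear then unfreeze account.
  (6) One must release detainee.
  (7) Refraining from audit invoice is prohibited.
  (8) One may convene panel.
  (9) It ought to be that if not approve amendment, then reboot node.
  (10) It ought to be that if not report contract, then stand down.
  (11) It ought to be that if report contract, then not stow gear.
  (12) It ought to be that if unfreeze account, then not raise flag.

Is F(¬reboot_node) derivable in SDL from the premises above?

Premise 9 is O(¬approve_amendment → reboot_node), but O(¬approve_amendment) is not derivable from the premises, so it does not yield O(reboot_node).
No other premise forces O(reboot_node). An ideal world satisfying every premise can still have ¬reboot_node true, so F(¬reboot_node) is not derivable.

No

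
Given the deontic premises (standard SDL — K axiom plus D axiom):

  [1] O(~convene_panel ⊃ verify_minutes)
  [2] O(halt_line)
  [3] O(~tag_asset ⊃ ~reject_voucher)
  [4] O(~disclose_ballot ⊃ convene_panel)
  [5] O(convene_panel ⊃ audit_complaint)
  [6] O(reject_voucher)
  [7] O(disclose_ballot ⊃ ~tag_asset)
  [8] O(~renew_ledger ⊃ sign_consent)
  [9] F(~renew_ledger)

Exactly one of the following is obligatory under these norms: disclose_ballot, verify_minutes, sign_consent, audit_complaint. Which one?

audit_complaint

Premise 6 gives O(reject_voucher).
Premise 3, O(~tag_asset ⊃ ~reject_voucher), contraposes to O(reject_voucher ⊃ tag_asset); with O(reject_voucher) we get O(tag_asset).
Premise 7, O(disclose_ballot ⊃ ~tag_asset), contraposes to O(tag_asset ⊃ ~disclose_ballot); with O(tag_asset) we get O(~disclose_ballot).
With premise 4, O(~disclose_ballot ⊃ convene_panel), the K-axiom yields O(convene_panel).
With premise 5, O(convene_panel ⊃ audit_complaint), the K-axiom yields O(audit_complaint).
So O(audit_complaint) holds — audit_complaint is obligatory. None of the other listed options is made obligatory by any chain of premises.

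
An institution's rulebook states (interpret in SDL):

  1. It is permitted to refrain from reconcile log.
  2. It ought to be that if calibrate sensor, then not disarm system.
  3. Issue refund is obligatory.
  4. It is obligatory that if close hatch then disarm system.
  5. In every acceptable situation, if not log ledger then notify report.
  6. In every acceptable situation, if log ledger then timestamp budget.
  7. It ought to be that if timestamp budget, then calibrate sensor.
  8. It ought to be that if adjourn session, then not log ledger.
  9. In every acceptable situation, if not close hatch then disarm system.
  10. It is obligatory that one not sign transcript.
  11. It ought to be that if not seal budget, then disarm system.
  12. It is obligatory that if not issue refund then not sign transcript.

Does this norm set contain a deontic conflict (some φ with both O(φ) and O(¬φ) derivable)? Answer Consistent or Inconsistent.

Consistent

Premise 12 is O(¬issue_refund → ¬sign_transcript); even if O(¬sign_transcript) held, inferring O(¬issue_refund) would be affirming the consequent — invalid.
So O(¬issue_refund) is not derivable, and the apparent clash with O(issue_refund) does not arise.
A world satisfying every obligation exists (e.g. adjourn_session=false, calibrate_sensor=false, close_hatch=false, disarm_system=true, issue_refund=true, log_ledger=false, notify_report=true, reconcile_log=false, seal_budget=false, sign_transcript=false, timestamp_budget=false); no atom is both obligatory and forbidden, so the set is consistent.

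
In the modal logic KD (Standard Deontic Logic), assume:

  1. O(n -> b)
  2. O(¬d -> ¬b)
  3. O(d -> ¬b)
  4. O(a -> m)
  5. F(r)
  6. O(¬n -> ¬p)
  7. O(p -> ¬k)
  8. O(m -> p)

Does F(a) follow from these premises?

Premises 2 and 3 are O(¬d -> ¬b) and O(d -> ¬b); every ideal world satisfies ¬d or d, so in either case ¬b holds — hence O(¬b).
Premise 1 is O(n -> b); contrapositively O(¬b -> ¬n). Since O(¬b) holds, K gives O(¬n).
Premise 6 is O(¬n -> ¬p); since O(¬n), deontic closure gives O(¬p).
Premise 8, O(m -> p), contraposes to O(¬p -> ¬m); with O(¬p) we get O(¬m).
Premise 4, O(a -> m), contraposes to O(¬m -> ¬a); with O(¬m) we get O(¬a).
Premises 5, 7 do not contribute to this derivation.
So O(¬a) holds, i.e. F(a). The claim follows.

Yes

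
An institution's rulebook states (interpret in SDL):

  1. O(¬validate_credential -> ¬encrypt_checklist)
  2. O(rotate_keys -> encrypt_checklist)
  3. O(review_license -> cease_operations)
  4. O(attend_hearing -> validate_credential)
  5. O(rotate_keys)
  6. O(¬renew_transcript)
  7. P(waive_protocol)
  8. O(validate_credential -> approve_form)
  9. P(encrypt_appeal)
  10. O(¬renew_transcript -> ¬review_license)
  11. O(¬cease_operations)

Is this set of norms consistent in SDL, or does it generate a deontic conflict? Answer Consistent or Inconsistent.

Premise 3 is O(review_license -> cease_operations), but O(review_license) is not derivable from the premises, so it does not yield O(cease_operations).
So O(cease_operations) is not derivable, and the apparent clash with O(¬cease_operations) does not arise.
A world satisfying every obligation exists (e.g. approve_form=true, attend_hearing=false, cease_operations=false, encrypt_appeal=false, encrypt_checklist=true, renew_transcript=false, review_license=false, rotate_keys=true, validate_credential=true, waive_protocol=false); no atom is both obligatory and forbidden, so the set is consistent.

Consistent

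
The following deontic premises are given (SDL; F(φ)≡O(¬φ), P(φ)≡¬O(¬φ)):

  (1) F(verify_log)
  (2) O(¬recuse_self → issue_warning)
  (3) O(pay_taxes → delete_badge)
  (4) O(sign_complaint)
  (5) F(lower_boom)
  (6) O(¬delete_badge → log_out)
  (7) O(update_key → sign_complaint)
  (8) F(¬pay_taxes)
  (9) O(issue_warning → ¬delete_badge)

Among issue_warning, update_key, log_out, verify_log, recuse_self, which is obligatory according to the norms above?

recuse_self

F(¬pay_taxes) at premise 8 means O(pay_taxes).
Applying K to premise 3 (O(pay_taxes → delete_badge)) and O(pay_taxes) yields O(delete_badge).
Premise 9, O(issue_warning → ¬delete_badge), contraposes to O(delete_badge → ¬issue_warning); with O(delete_badge) we get O(¬issue_warning).
Premise 2 is O(¬recuse_self → issue_warning); contrapositively O(¬issue_warning → recuse_self). Since O(¬issue_warning) holds, K gives O(recuse_self).
So O(recuse_self) holds — recuse_self is obligatory. None of the other listed options is made obligatory by any chain of premises.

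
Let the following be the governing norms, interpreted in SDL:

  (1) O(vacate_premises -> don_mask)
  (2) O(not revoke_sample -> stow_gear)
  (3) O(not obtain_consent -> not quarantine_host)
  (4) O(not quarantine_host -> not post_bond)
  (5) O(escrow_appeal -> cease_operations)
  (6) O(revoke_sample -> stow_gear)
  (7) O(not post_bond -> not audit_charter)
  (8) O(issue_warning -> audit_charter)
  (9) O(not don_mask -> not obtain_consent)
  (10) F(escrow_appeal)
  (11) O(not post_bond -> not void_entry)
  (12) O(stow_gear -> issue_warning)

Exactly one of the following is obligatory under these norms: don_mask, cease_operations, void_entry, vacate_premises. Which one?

Premises 2 and 6 cover both cases: O(not revoke_sample -> stow_gear) and O(revoke_sample -> stow_gear). Since not revoke_sample ∨ revoke_sample is a tautology, O(stow_gear) follows.
Premise 12 is O(stow_gear -> issue_warning); since O(stow_gear), deontic closure gives O(issue_warning).
From O(issue_warning) and premise 8, O(issue_warning -> audit_charter), we obtain O(audit_charter).
The contrapositive of premise 7 (O(not post_bond -> not audit_charter)) is O(audit_charter -> post_bond), and O(audit_charter) is already established, so O(post_bond).
Premise 4 is O(not quarantine_host -> not post_bond); contrapositively O(post_bond -> quarantine_host). Since O(post_bond) holds, K gives O(quarantine_host).
Premise 3 is O(not obtain_consent -> not quarantine_host); contrapositively O(quarantine_host -> obtain_consent). Since O(quarantine_host) holds, K gives O(obtain_consent).
The contrapositive of premise 9 (O(not don_mask -> not obtain_consent)) is O(obtain_consent -> don_mask), and O(obtain_consent) is already established, so O(don_mask).
So O(don_mask) holds — don_mask is obligatory. None of the other listed options is made obligatory by any chain of premises.

don_mask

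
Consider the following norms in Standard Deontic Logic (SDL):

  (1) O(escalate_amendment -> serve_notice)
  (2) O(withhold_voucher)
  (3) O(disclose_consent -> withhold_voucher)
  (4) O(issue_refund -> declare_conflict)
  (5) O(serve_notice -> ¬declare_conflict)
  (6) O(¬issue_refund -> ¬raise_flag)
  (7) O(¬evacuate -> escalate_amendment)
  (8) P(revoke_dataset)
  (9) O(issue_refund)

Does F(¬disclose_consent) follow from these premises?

Premise 3 is O(disclose_consent -> withhold_voucher); even if O(withhold_voucher) held, inferring O(disclose_consent) would be affirming the consequent — invalid.
No other premise forces O(disclose_consent). An ideal world satisfying every premise can still have ¬disclose_consent true, so F(¬disclose_consent) is not derivable.

No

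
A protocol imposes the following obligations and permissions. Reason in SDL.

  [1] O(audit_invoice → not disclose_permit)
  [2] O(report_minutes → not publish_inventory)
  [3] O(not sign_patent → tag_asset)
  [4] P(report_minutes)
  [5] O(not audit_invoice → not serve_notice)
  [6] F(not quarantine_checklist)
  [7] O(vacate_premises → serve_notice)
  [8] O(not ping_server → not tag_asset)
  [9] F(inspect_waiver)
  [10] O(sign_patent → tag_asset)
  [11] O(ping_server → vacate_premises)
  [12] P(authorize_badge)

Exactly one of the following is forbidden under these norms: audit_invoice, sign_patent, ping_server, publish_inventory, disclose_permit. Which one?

Premises 10 and 3 are O(sign_patent → tag_asset) and O(not sign_patent → tag_asset); every ideal world satisfies sign_patent or not sign_patent, so in either case tag_asset holds — hence O(tag_asset).
Premise 8 is O(not ping_server → not tag_asset); contrapositively O(tag_asset → ping_server). Since O(tag_asset) holds, K gives O(ping_server).
Premise 11 is O(ping_server → vacate_premises); since O(ping_server), deontic closure gives O(vacate_premises).
From O(vacate_premises) and premise 7, O(vacate_premises → serve_notice), we obtain O(serve_notice).
Premise 5 is O(not audit_invoice → not serve_notice); contrapositively O(serve_notice → audit_invoice). Since O(serve_notice) holds, K gives O(audit_invoice).
From O(audit_invoice) and premise 1, O(audit_invoice → not disclose_permit), we obtain O(not disclose_permit).
So O(not disclose_permit) holds, i.e. disclose_permit is forbidden. None of the other listed options is forbidden under the premises.

disclose_permit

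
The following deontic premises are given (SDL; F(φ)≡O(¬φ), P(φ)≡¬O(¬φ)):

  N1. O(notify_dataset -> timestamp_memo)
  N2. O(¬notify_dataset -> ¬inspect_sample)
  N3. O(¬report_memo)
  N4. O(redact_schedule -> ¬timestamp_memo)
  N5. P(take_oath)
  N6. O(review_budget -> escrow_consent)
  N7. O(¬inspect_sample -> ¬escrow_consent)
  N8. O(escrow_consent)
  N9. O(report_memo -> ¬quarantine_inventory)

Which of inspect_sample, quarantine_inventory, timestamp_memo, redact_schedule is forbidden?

From premise 8 we have O(escrow_consent).
Premise 7, O(¬inspect_sample -> ¬escrow_consent), contraposes to O(escrow_consent -> inspect_sample); with O(escrow_consent) we get O(inspect_sample).
The contrapositive of premise 2 (O(¬notify_dataset -> ¬inspect_sample)) is O(inspect_sample -> notify_dataset), and O(inspect_sample) is already established, so O(notify_dataset).
Premise 1 is O(notify_dataset -> timestamp_memo); since O(notify_dataset), deontic closure gives O(timestamp_memo).
Premise 4, O(redact_schedule -> ¬timestamp_memo), contraposes to O(timestamp_memo -> ¬redact_schedule); with O(timestamp_memo) we get O(¬redact_schedule).
So O(¬redact_schedule) holds, i.e. redact_schedule is forbidden. None of the other listed options is forbidden under the premises.

redact_schedule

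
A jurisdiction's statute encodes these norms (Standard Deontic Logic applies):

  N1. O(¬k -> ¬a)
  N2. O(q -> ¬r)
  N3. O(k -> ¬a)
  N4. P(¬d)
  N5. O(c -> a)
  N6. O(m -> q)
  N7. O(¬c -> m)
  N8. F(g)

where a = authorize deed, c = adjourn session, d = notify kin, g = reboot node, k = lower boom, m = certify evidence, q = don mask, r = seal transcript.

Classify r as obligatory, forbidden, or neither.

By case analysis on k: premise 3 gives O(k -> ¬a) and premise 1 gives O(¬k -> ¬a), so O(¬a) either way.
The contrapositive of premise 5 (O(c -> a)) is O(¬a -> ¬c), and O(¬a) is already established, so O(¬c).
Applying K to premise 7 (O(¬c -> m)) and O(¬c) yields O(m).
Applying K to premise 6 (O(m -> q)) and O(m) yields O(q).
Applying K to premise 2 (O(q -> ¬r)) and O(q) yields O(¬r).
Premises 4, 8 do not contribute to this derivation.
Thus O(¬r), which is F(r): r is forbidden.

Forbidden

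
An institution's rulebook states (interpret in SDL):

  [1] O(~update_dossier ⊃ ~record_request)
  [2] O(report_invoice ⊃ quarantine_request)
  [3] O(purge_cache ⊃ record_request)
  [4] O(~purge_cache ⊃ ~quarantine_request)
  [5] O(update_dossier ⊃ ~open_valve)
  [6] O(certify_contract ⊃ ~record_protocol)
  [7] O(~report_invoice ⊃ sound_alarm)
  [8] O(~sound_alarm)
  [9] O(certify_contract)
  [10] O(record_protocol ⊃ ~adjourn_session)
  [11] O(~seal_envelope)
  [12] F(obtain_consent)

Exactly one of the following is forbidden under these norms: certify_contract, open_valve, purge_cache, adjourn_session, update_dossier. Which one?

Premise 8 states O(~sound_alarm) outright.
Premise 7 is O(~report_invoice ⊃ sound_alarm); contrapositively O(~sound_alarm ⊃ report_invoice). Since O(~sound_alarm) holds, K gives O(report_invoice).
Applying K to premise 2 (O(report_invoice ⊃ quarantine_request)) and O(report_invoice) yields O(quarantine_request).
Premise 4, O(~purge_cache ⊃ ~quarantine_request), contraposes to O(quarantine_request ⊃ purge_cache); with O(quarantine_request) we get O(purge_cache).
From O(purge_cache) and premise 3, O(purge_cache ⊃ record_request), we obtain O(record_request).
The contrapositive of premise 1 (O(~update_dossier ⊃ ~record_request)) is O(record_request ⊃ update_dossier), and O(record_request) is already established, so O(update_dossier).
Applying K to premise 5 (O(update_dossier ⊃ ~open_valve)) and O(update_dossier) yields O(~open_valve).
So O(~open_valve) holds, i.e. open_valve is forbidden. None of the other listed options is forbidden under the premises.

open_valve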